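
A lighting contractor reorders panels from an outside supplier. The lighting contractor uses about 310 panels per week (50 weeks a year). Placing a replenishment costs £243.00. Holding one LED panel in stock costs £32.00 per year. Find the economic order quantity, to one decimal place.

Annual demand D = 310 × 50 = 15,500.
EOQ = √(2DS / H) = √(2 × 15,500 × 243 / 32).
= √(7,533,000 / 32) = √235,406.25 ≈ 485.187.

Q* ≈ 485.2 panels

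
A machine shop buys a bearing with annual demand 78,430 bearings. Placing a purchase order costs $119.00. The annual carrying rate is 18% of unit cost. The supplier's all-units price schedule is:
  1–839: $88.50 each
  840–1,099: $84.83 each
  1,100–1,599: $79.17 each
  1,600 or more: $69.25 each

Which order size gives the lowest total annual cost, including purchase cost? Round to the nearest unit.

Q* ≈ 1,600 bearings

Holding cost per unit per year at price C is H = 0.18·C.
Candidates are each tier's EOQ (if it falls in that tier) and each price-break quantity.
Tier 1 ($88.50): EOQ = 1082.5 exceeds tier's upper bound 839, so this tier is dominated.
Tier 2 ($84.83): EOQ = 1105.7 exceeds tier's upper bound 1099, so this tier is dominated.
EOQ at $79.17 = 1144.5 (feasible in tier 3): TC = 78,430×$79.17 + (78,430/1144.5)×119 + (1144.5/2)×0.18×$79.17 = $6,225,612.81.
EOQ at $69.25 = 1223.7 < 1600, so use break Q=1600: TC = 78,430×$69.25 + (78,430/1600.0)×119 + (1600.0/2)×0.18×$69.25 = $5,447,082.73.
Lowest total cost is $5,447,082.73 at Q = 1600.0.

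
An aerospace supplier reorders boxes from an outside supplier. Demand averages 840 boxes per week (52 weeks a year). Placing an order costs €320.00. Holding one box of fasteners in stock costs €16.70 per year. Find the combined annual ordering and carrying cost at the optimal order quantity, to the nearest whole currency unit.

TC* ≈ €21,607

Annual demand D = 840 × 52 = 43,680.
EOQ = √(2DS/H) = √(2 × 43,680 × 320 / 16.7) ≈ 1293.82.
At Q*, ordering cost (D/Q*)S equals holding cost (Q*/2)H, each = √(DSH/2).
Minimum total = √(2DSH) = √(2 × 43,680 × 320 × 16.7) ≈ 21606.754.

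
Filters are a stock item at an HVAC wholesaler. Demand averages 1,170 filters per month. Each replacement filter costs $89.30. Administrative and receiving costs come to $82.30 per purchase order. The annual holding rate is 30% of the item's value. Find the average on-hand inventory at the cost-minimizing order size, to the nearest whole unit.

Annual demand D = 1,170 × 12 = 14,040.
Holding cost H = 0.30 × $89.30 = $26.7900 per unit per year.
EOQ = √(2DS/H) = √(2 × 14,040 × 82.3 / 26.79) ≈ 293.71.
Average inventory = Q*/2 ≈ 293.71 / 2 = 146.853.

Average inventory ≈ 147 filters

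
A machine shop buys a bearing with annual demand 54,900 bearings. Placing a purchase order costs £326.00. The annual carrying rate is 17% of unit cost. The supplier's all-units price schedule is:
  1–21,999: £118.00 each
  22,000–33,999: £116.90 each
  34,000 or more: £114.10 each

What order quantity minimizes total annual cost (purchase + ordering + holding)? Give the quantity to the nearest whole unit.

Holding cost per unit per year at price C is H = 0.17·C.
Evaluate total cost at each tier's feasible EOQ or, if the EOQ is below the tier, at the tier's minimum quantity.
EOQ at £118.00 = 1335.8 (feasible in tier 1): TC = 54,900×£118.00 + (54,900/1335.8)×326 + (1335.8/2)×0.17×£118.00 = £6,504,996.34.
EOQ at £116.90 = 1342.1 < 22000, so use break Q=22000: TC = 54,900×£116.90 + (54,900/22000.0)×326 + (22000.0/2)×0.17×£116.90 = £6,637,226.52.
EOQ at £114.10 = 1358.4 < 34000, so use break Q=34000: TC = 54,900×£114.10 + (54,900/34000.0)×326 + (34000.0/2)×0.17×£114.10 = £6,594,365.39.
Lowest total cost is £6,504,996.34 at Q = 1335.8.

Q* ≈ 1,336 bearings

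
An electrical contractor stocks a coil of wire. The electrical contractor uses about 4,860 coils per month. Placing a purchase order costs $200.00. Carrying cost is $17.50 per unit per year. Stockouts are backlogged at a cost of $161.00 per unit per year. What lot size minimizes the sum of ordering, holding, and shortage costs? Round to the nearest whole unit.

Q* ≈ 1,216 coils

Annual demand D = 4,860 × 12 = 58,320.
With planned backorders, Q* = √(2DS/H) · √((H+B)/B).
√(2DS/H) = √(2 × 58,320 × 200 / 17.5) = 1154.569.
√((H+B)/B) = √((17.5+161)/161) = 1.0529.
Q* ≈ 1215.699.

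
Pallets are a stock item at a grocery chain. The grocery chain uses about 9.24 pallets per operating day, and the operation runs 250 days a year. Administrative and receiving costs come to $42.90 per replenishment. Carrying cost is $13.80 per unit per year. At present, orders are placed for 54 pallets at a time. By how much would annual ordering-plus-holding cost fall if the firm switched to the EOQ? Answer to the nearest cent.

Extra cost ≈ $553.94 per year

Annual demand D = 9.24 × 250 = 2,310.
EOQ = √(2DS/H) = √(2 × 2,310 × 42.9 / 13.8) ≈ 119.84.
Cost at Q* = (D/Q*)S + (Q*/2)H = √(2DSH) ≈ $1,653.82.
Cost at Q = 54: (2,310/54)×42.9 + (54/2)×13.8 = $1,835.17 + $372.60 = $2,207.77.
Excess = $2,207.77 − $1,653.82 = $553.94.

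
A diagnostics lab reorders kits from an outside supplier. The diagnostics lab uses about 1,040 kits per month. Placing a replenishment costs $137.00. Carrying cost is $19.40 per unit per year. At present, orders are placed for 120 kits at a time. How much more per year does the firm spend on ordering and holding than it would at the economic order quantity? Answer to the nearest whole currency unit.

Annual demand D = 1,040 × 12 = 12,480.
EOQ = √(2DS/H) = √(2 × 12,480 × 137 / 19.4) ≈ 419.84.
Cost at Q* = (D/Q*)S + (Q*/2)H = √(2DSH) ≈ $8,144.86.
Cost at Q = 120: (12,480/120)×137 + (120/2)×19.4 = $14,248.00 + $1,164.00 = $15,412.00.
Excess = $15,412.00 − $8,144.86 = $7,267.14.

Extra cost ≈ $7,267 per year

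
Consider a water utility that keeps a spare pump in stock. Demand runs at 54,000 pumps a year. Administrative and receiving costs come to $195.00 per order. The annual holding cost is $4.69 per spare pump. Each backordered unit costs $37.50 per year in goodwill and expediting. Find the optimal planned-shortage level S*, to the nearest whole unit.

With planned backorders, Q* = √(2DS/H) · √((H+B)/B).
√(2DS/H) = √(2 × 54,000 × 195 / 4.69) = 2119.058.
√((H+B)/B) = √((4.69+37.5)/37.5) = 1.0607.
Q* ≈ 2247.667.
S* = Q* · H/(H+B) = 2247.667 × 4.69/42.19 ≈ 249.859.

S* ≈ 250 pumps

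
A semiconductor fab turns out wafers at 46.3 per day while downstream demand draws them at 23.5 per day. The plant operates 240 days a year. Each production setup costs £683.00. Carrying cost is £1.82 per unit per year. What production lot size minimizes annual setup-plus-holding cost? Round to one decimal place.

Q* ≈ 2,931.9 wafers

Annual demand D = 23.5 × 240 = 5,640.
Production build-up factor (1 − d/p) = 1 − 23.5/46.3 = 0.4924.
Q* = √(2DS / (H(1 − d/p))) = √(2 × 5,640 × 683 / (1.82 × 0.4924)).
= √(7,704,240 / 0.8962) ≈ 2931.921.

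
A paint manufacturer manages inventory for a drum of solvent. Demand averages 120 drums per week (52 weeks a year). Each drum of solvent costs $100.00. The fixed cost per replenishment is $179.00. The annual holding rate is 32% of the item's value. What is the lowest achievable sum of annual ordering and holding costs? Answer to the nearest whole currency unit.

TC* ≈ $8,455

Annual demand D = 120 × 52 = 6,240.
Holding cost H = 0.32 × $100.00 = $32.0000 per unit per year.
Q* = √(2DS/H) = √(2 × 6,240 × 179 / 32) ≈ 264.22.
At Q*, ordering cost (D/Q*)S equals holding cost (Q*/2)H, each = √(DSH/2).
Minimum total = √(2DSH) = √(2 × 6,240 × 179 × 32) ≈ 8454.906.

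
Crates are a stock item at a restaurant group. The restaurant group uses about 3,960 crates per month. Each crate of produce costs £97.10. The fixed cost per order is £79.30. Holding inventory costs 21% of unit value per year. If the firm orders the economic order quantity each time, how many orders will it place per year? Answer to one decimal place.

N ≈ 78.2 orders per year

Annual demand D = 3,960 × 12 = 47,520.
Holding cost H = 0.21 × £97.10 = £20.3910 per unit per year.
EOQ = √(2DS/H) = √(2 × 47,520 × 79.3 / 20.391) ≈ 607.95.
Orders per year = D / Q* = 47,520 / 607.95 ≈ 78.164.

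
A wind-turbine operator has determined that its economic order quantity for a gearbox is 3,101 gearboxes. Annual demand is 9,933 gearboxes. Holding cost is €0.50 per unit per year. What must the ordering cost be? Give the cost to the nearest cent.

S ≈ €242.03

The basic EOQ model gives Q* = √(2DS/H); rearrange for the unknown.
From Q* = √(2DS/H): S = Q*²H / (2D) = 3,101² × 0.5 / (2 × 9,933) = 242.0266.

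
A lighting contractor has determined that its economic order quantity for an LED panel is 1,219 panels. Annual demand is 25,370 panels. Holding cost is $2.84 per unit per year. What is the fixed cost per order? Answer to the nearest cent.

S ≈ $83.17

Squaring Q* = √(2DS/H) gives Q*² = 2DS/H.
From Q* = √(2DS/H): S = Q*²H / (2D) = 1,219² × 2.84 / (2 × 25,370) = 83.1716.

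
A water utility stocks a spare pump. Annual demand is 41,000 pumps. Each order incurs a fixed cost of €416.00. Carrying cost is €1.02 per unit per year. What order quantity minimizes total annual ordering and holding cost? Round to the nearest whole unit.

Q* ≈ 5,783 pumps

EOQ = √(2DS / H) = √(2 × 41,000 × 416 / 1.02).
= √(34,112,000 / 1.02) = √33,443,137.2549 ≈ 5783.004.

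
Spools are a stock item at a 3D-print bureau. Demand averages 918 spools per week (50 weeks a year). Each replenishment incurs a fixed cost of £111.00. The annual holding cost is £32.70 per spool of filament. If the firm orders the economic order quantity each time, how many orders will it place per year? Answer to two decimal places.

Annual demand D = 918 × 50 = 45,900.
EOQ = √(2DS/H) = √(2 × 45,900 × 111 / 32.7) ≈ 558.22.
Orders per year = D / Q* = 45,900 / 558.22 ≈ 82.225.

N ≈ 82.22 orders per year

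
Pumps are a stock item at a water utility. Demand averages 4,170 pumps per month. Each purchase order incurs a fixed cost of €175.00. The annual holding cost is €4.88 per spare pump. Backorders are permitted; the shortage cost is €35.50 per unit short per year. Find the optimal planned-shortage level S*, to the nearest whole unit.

S* ≈ 244 pumps

Annual demand D = 4,170 × 12 = 50,040.
With planned backorders, Q* = √(2DS/H) · √((H+B)/B).
√(2DS/H) = √(2 × 50,040 × 175 / 4.88) = 1894.448.
√((H+B)/B) = √((4.88+35.5)/35.5) = 1.0665.
Q* ≈ 2020.467.
S* = Q* · H/(H+B) = 2020.467 × 4.88/40.38 ≈ 244.177.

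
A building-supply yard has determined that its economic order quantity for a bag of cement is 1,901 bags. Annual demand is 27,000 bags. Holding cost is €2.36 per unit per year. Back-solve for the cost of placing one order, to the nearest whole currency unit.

The basic EOQ model gives Q* = √(2DS/H); rearrange for the unknown.
From Q* = √(2DS/H): S = Q*²H / (2D) = 1,901² × 2.36 / (2 × 27,000) = 157.9365.

S ≈ €158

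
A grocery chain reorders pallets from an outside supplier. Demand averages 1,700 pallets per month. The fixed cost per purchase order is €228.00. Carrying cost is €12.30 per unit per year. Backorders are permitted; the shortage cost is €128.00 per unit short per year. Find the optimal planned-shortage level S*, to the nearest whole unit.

S* ≈ 80 pallets

Annual demand D = 1,700 × 12 = 20,400.
With planned backorders, Q* = √(2DS/H) · √((H+B)/B).
√(2DS/H) = √(2 × 20,400 × 228 / 12.3) = 869.651.
√((H+B)/B) = √((12.3+128)/128) = 1.0469.
Q* ≈ 910.477.
S* = Q* · H/(H+B) = 910.477 × 12.3/140.3 ≈ 79.821.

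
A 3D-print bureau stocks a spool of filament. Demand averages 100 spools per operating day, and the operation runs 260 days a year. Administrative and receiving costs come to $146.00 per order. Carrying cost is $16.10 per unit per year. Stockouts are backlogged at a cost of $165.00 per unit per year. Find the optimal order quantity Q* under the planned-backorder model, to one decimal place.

Q* ≈ 719.4 spools

Annual demand D = 100 × 260 = 26,000.
With planned backorders, Q* = √(2DS/H) · √((H+B)/B).
√(2DS/H) = √(2 × 26,000 × 146 / 16.1) = 686.697.
√((H+B)/B) = √((16.1+165)/165) = 1.0477.
Q* ≈ 719.420.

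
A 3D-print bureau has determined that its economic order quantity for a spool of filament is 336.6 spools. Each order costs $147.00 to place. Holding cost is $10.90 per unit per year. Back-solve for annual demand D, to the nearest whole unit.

D ≈ 4,201 spools per year

Squaring Q* = √(2DS/H) gives Q*² = 2DS/H.
From Q* = √(2DS/H): D = Q*²H / (2S) = 336.6² × 10.9 / (2 × 147) = 4200.562.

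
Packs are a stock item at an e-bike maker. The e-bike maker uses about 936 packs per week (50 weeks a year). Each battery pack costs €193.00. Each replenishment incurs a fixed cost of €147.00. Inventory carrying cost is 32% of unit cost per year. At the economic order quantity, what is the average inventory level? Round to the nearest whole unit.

Average inventory ≈ 236 packs

Annual demand D = 936 × 50 = 46,800.
Holding cost H = 0.32 × €193.00 = €61.7600 per unit per year.
EOQ = √(2DS/H) = √(2 × 46,800 × 147 / 61.76) ≈ 472.00.
Average inventory = Q*/2 ≈ 472.00 / 2 = 236.001.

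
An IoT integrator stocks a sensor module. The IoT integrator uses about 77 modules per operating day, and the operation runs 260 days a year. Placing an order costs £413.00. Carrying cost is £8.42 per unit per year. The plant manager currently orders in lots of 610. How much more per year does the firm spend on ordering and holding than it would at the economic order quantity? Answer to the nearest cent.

Extra cost ≈ £4,322.73 per year

Annual demand D = 77 × 260 = 20,020.
EOQ = √(2DS/H) = √(2 × 20,020 × 413 / 8.42) ≈ 1401.41.
Cost at Q* = (D/Q*)S + (Q*/2)H = √(2DSH) ≈ £11,799.89.
Cost at Q = 610: (20,020/610)×413 + (610/2)×8.42 = £13,554.52 + £2,568.10 = £16,122.62.
Excess = £16,122.62 − £11,799.89 = £4,322.73.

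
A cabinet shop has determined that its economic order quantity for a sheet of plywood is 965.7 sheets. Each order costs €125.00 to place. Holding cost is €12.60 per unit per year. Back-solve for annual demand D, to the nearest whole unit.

D ≈ 47,002 sheets per year

Squaring Q* = √(2DS/H) gives Q*² = 2DS/H.
From Q* = √(2DS/H): D = Q*²H / (2S) = 965.7² × 12.6 / (2 × 125) = 47001.855.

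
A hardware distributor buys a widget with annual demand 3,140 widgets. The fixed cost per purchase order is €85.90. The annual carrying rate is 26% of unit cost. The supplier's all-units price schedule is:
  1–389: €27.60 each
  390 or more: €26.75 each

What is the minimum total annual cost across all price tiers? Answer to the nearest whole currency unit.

TC* ≈ €86,043

Holding cost per unit per year at price C is H = 0.26·C.
Candidates are each tier's EOQ (if it falls in that tier) and each price-break quantity.
EOQ at €27.60 = 274.2 (feasible in tier 1): TC = 3,140×€27.60 + (3,140/274.2)×85.9 + (274.2/2)×0.26×€27.60 = €88,631.51.
EOQ at €26.75 = 278.5 < 390, so use break Q=390: TC = 3,140×€26.75 + (3,140/390.0)×85.9 + (390.0/2)×0.26×€26.75 = €86,042.83.
Lowest total cost among the candidates is at Q = 390.0.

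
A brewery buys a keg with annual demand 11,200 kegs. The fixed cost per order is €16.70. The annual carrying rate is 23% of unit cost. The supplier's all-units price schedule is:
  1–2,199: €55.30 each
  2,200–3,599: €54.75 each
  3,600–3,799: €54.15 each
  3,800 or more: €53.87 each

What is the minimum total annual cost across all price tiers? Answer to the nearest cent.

Holding cost per unit per year at price C is H = 0.23·C.
For each price level, check whether its EOQ is feasible; otherwise the best quantity at that price is the breakpoint.
EOQ at €55.30 = 171.5 (feasible in tier 1): TC = 11,200×€55.30 + (11,200/171.5)×16.7 + (171.5/2)×0.23×€55.30 = €621,541.27.
EOQ at €54.75 = 172.4 < 2200, so use break Q=2200: TC = 11,200×€54.75 + (11,200/2200.0)×16.7 + (2200.0/2)×0.23×€54.75 = €627,136.77.
EOQ at €54.15 = 173.3 < 3600, so use break Q=3600: TC = 11,200×€54.15 + (11,200/3600.0)×16.7 + (3600.0/2)×0.23×€54.15 = €628,950.06.
EOQ at €53.87 = 173.8 < 3800, so use break Q=3800: TC = 11,200×€53.87 + (11,200/3800.0)×16.7 + (3800.0/2)×0.23×€53.87 = €626,934.41.
Lowest total cost among the candidates is at Q = 171.5.

TC* ≈ €621,541.27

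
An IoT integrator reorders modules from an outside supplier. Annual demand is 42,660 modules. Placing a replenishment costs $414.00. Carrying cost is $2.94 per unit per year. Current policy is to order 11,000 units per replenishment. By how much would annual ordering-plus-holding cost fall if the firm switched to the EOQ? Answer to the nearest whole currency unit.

Extra cost ≈ $7,585 per year

EOQ = √(2DS/H) = √(2 × 42,660 × 414 / 2.94) ≈ 3466.19.
Cost at Q* = (D/Q*)S + (Q*/2)H = √(2DSH) ≈ $10,190.59.
Cost at Q = 11,000: (42,660/11,000)×414 + (11,000/2)×2.94 = $1,605.57 + $16,170.00 = $17,775.57.
Excess = $17,775.57 − $10,190.59 = $7,584.98.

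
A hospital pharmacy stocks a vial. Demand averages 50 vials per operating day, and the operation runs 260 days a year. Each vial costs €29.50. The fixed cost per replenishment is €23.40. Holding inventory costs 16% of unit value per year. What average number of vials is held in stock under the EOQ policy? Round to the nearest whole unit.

Annual demand D = 50 × 260 = 13,000.
Holding cost H = 0.16 × €29.50 = €4.7200 per unit per year.
Q* = √(2DS/H) = √(2 × 13,000 × 23.4 / 4.72) ≈ 359.02.
Average inventory = Q*/2 ≈ 359.02 / 2 = 179.512.

Average inventory ≈ 180 vials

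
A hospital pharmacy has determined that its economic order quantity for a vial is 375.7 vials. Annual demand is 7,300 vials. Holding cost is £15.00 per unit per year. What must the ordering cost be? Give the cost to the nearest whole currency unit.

S ≈ £145

Invert the EOQ relation Q*² = 2DS/H.
From Q* = √(2DS/H): S = Q*²H / (2D) = 375.7² × 15 / (2 × 7,300) = 145.0176.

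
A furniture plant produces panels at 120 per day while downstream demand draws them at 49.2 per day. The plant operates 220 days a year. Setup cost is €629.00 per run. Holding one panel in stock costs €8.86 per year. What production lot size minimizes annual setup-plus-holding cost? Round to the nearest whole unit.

Annual demand D = 49.2 × 220 = 10,824.
Production build-up factor (1 − d/p) = 1 − 49.2/120 = 0.5900.
Q* = √(2DS / (H(1 − d/p))) = √(2 × 10,824 × 629 / (8.86 × 0.5900)).
= √(13,616,592 / 5.2274) ≈ 1613.955.

Q* ≈ 1,614 panels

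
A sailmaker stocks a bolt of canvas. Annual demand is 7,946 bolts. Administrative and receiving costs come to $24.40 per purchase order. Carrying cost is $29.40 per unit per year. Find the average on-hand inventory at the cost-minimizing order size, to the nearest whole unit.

Average inventory ≈ 57 bolts

The optimal lot size = √(2DS/H) = √(2 × 7,946 × 24.4 / 29.4) ≈ 114.84.
Average inventory = Q*/2 ≈ 114.84 / 2 = 57.422.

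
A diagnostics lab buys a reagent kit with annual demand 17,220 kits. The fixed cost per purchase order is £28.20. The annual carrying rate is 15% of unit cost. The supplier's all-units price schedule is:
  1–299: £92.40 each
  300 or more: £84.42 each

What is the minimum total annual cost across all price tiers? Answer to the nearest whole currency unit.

Holding cost per unit per year at price C is H = 0.15·C.
Evaluate total cost at each tier's feasible EOQ or, if the EOQ is below the tier, at the tier's minimum quantity.
EOQ at £92.40 = 264.7 (feasible in tier 1): TC = 17,220×£92.40 + (17,220/264.7)×28.2 + (264.7/2)×0.15×£92.40 = £1,594,796.92.
EOQ at £84.42 = 276.9 < 300, so use break Q=300: TC = 17,220×£84.42 + (17,220/300.0)×28.2 + (300.0/2)×0.15×£84.42 = £1,457,230.53.
Lowest total cost among the candidates is at Q = 300.0.

TC* ≈ £1,457,231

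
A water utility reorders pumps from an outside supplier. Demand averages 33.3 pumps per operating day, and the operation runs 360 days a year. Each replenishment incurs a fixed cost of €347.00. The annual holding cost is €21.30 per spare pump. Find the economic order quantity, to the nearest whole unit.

Q* ≈ 625 pumps

Annual demand D = 33.3 × 360 = 11,988.
EOQ = √(2DS / H) = √(2 × 11,988 × 347 / 21.3).
= √(8,319,672 / 21.3) = √390,594.9296 ≈ 624.976.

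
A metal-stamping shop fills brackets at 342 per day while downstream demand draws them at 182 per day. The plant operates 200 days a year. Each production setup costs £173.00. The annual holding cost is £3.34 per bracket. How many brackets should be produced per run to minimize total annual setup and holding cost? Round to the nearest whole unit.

Annual demand D = 182 × 200 = 36,400.
Production build-up factor (1 − d/p) = 1 − 182/342 = 0.4678.
Q* = √(2DS / (H(1 − d/p))) = √(2 × 36,400 × 173 / (3.34 × 0.4678)).
= √(12,594,400 / 1.5626) ≈ 2839.021.

Q* ≈ 2,839 brackets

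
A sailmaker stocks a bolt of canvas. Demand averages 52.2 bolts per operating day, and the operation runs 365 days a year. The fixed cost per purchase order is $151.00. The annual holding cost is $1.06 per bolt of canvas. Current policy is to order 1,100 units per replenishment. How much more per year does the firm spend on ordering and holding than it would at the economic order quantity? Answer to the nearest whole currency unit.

Annual demand D = 52.2 × 365 = 19,053.
EOQ = √(2DS/H) = √(2 × 19,053 × 151 / 1.06) ≈ 2329.87.
Cost at Q* = (D/Q*)S + (Q*/2)H = √(2DSH) ≈ $2,469.67.
Cost at Q = 1,100: (19,053/1,100)×151 + (1,100/2)×1.06 = $2,615.46 + $583.00 = $3,198.46.
Excess = $3,198.46 − $2,469.67 = $728.79.

Extra cost ≈ $729 per year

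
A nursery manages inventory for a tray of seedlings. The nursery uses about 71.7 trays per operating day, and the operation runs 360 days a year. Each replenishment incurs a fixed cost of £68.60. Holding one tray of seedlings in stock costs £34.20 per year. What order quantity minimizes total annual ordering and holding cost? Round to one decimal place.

Annual demand D = 71.7 × 360 = 25,812.
EOQ = √(2DS / H) = √(2 × 25,812 × 68.6 / 34.2).
= √(3,541,406.4 / 34.2) = √103,549.8947 ≈ 321.792.

Q* ≈ 321.8 trays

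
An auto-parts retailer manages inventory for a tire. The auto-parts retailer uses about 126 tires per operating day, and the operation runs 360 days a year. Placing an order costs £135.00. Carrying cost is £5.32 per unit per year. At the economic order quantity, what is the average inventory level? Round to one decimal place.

Average inventory ≈ 758.6 tires

Annual demand D = 126 × 360 = 45,360.
The optimal lot size = √(2DS/H) = √(2 × 45,360 × 135 / 5.32) ≈ 1517.27.
Average inventory = Q*/2 ≈ 1517.27 / 2 = 758.635.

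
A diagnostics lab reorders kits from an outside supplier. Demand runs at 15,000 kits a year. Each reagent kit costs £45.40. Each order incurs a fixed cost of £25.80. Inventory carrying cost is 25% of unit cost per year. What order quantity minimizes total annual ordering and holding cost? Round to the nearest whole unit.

Holding cost H = 0.25 × £45.40 = £11.3500 per unit per year.
EOQ = √(2DS / H) = √(2 × 15,000 × 25.8 / 11.35).
= √(774,000 / 11.35) = √68,193.8326 ≈ 261.139.

Q* ≈ 261 kits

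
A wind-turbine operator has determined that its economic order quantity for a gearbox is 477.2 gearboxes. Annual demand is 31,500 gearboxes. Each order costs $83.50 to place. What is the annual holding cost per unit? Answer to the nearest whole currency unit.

Invert the EOQ relation Q*² = 2DS/H.
From Q* = √(2DS/H): H = 2DS / Q*² = 2 × 31,500 × 83.5 / 477.2² = 23.1008.

H ≈ $23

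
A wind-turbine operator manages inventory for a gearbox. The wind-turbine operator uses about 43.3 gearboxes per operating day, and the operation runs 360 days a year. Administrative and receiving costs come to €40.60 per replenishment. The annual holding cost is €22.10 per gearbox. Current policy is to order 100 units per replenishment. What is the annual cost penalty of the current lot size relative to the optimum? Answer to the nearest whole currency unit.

Annual demand D = 43.3 × 360 = 15,588.
EOQ = √(2DS/H) = √(2 × 15,588 × 40.6 / 22.1) ≈ 239.32.
Cost at Q* = (D/Q*)S + (Q*/2)H = √(2DSH) ≈ €5,288.95.
Cost at Q = 100: (15,588/100)×40.6 + (100/2)×22.1 = €6,328.73 + €1,105.00 = €7,433.73.
Excess = €7,433.73 − €5,288.95 = €2,144.78.

Extra cost ≈ €2,145 per year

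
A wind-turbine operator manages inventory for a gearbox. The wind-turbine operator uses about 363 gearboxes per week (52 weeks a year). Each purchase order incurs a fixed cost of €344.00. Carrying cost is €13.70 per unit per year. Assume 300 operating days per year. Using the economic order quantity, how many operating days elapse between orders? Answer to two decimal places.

T ≈ 15.47 days

Annual demand D = 363 × 52 = 18,876.
The optimal lot size = √(2DS/H) = √(2 × 18,876 × 344 / 13.7) ≈ 973.62.
Cycle time = Q*/D × 300 = 973.62 / 18,876 × 300 ≈ 15.474 days.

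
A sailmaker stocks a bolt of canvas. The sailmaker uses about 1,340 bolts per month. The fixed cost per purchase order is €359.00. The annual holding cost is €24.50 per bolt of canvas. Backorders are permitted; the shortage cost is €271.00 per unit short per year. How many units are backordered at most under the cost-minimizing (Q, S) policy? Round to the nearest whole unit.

S* ≈ 59 bolts

Annual demand D = 1,340 × 12 = 16,080.
With planned backorders, Q* = √(2DS/H) · √((H+B)/B).
√(2DS/H) = √(2 × 16,080 × 359 / 24.5) = 686.471.
√((H+B)/B) = √((24.5+271)/271) = 1.0442.
Q* ≈ 716.830.
S* = Q* · H/(H+B) = 716.830 × 24.5/295.5 ≈ 59.433.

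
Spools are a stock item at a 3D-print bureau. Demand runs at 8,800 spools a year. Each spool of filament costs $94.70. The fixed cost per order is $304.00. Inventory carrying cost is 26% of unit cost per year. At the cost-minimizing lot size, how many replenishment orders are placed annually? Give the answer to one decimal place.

N ≈ 18.9 orders per year

Holding cost H = 0.26 × $94.70 = $24.6220 per unit per year.
EOQ = √(2DS/H) = √(2 × 8,800 × 304 / 24.622) ≈ 466.16.
Orders per year = D / Q* = 8,800 / 466.16 ≈ 18.878.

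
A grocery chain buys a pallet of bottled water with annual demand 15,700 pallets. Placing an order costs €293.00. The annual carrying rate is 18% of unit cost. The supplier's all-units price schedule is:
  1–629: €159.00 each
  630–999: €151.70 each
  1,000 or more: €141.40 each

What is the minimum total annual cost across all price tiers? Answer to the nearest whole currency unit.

Holding cost per unit per year at price C is H = 0.18·C.
For each price level, check whether its EOQ is feasible; otherwise the best quantity at that price is the breakpoint.
EOQ at €159.00 = 567.0 (feasible in tier 1): TC = 15,700×€159.00 + (15,700/567.0)×293 + (567.0/2)×0.18×€159.00 = €2,512,526.82.
EOQ at €151.70 = 580.5 < 630, so use break Q=630: TC = 15,700×€151.70 + (15,700/630.0)×293 + (630.0/2)×0.18×€151.70 = €2,397,593.14.
EOQ at €141.40 = 601.2 < 1000, so use break Q=1000: TC = 15,700×€141.40 + (15,700/1000.0)×293 + (1000.0/2)×0.18×€141.40 = €2,237,306.10.
Lowest total cost among the candidates is at Q = 1000.0.

TC* ≈ €2,237,306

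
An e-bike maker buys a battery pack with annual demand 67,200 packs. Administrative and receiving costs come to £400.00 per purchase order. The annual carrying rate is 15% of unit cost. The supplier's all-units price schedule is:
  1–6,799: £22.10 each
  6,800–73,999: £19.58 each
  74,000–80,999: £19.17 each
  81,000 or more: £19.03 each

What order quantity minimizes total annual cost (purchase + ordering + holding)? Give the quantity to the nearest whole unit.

Q* ≈ 6,800 packs

Holding cost per unit per year at price C is H = 0.15·C.
Evaluate total cost at each tier's feasible EOQ or, if the EOQ is below the tier, at the tier's minimum quantity.
EOQ at £22.10 = 4027.1 (feasible in tier 1): TC = 67,200×£22.10 + (67,200/4027.1)×400 + (4027.1/2)×0.15×£22.10 = £1,498,469.70.
EOQ at £19.58 = 4278.4 < 6800, so use break Q=6800: TC = 67,200×£19.58 + (67,200/6800.0)×400 + (6800.0/2)×0.15×£19.58 = £1,329,714.74.
EOQ at £19.17 = 4323.9 < 74000, so use break Q=74000: TC = 67,200×£19.17 + (67,200/74000.0)×400 + (74000.0/2)×0.15×£19.17 = £1,394,980.74.
EOQ at £19.03 = 4339.7 < 81000, so use break Q=81000: TC = 67,200×£19.03 + (67,200/81000.0)×400 + (81000.0/2)×0.15×£19.03 = £1,394,755.10.
Lowest total cost is £1,329,714.74 at Q = 6800.0.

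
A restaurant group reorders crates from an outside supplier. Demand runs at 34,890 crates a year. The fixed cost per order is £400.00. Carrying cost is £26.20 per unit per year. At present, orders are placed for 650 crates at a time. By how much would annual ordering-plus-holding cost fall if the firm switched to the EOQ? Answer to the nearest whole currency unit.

EOQ = √(2DS/H) = √(2 × 34,890 × 400 / 26.2) ≈ 1032.15.
Cost at Q* = (D/Q*)S + (Q*/2)H = √(2DSH) ≈ £27,042.46.
Cost at Q = 650: (34,890/650)×400 + (650/2)×26.2 = £21,470.77 + £8,515.00 = £29,985.77.
Excess = £29,985.77 − £27,042.46 = £2,943.31.

Extra cost ≈ £2,943 per year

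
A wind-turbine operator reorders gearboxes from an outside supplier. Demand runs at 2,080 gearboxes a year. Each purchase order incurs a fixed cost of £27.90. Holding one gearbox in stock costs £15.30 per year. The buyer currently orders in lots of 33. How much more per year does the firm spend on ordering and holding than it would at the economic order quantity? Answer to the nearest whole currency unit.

Extra cost ≈ £678 per year

EOQ = √(2DS/H) = √(2 × 2,080 × 27.9 / 15.3) ≈ 87.10.
Cost at Q* = (D/Q*)S + (Q*/2)H = √(2DSH) ≈ £1,332.58.
Cost at Q = 33: (2,080/33)×27.9 + (33/2)×15.3 = £1,758.55 + £252.45 = £2,011.00.
Excess = £2,011.00 − £1,332.58 = £678.41.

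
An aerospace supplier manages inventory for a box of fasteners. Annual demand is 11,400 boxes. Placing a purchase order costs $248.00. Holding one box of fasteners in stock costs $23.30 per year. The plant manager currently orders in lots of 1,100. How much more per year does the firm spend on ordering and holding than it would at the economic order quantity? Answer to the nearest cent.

Extra cost ≈ $3,907.05 per year

EOQ = √(2DS/H) = √(2 × 11,400 × 248 / 23.3) ≈ 492.62.
Cost at Q* = (D/Q*)S + (Q*/2)H = √(2DSH) ≈ $11,478.13.
Cost at Q = 1,100: (11,400/1,100)×248 + (1,100/2)×23.3 = $2,570.18 + $12,815.00 = $15,385.18.
Excess = $15,385.18 − $11,478.13 = $3,907.05.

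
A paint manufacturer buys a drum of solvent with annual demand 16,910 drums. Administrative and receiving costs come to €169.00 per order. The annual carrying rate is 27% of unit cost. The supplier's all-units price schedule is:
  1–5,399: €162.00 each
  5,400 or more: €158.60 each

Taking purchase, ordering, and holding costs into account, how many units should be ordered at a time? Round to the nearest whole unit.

Q* ≈ 361 drums

Holding cost per unit per year at price C is H = 0.27·C.
Candidates are each tier's EOQ (if it falls in that tier) and each price-break quantity.
EOQ at €162.00 = 361.5 (feasible in tier 1): TC = 16,910×€162.00 + (16,910/361.5)×169 + (361.5/2)×0.27×€162.00 = €2,755,231.37.
EOQ at €158.60 = 365.3 < 5400, so use break Q=5400: TC = 16,910×€158.60 + (16,910/5400.0)×169 + (5400.0/2)×0.27×€158.60 = €2,798,074.62.
Lowest total cost is €2,755,231.37 at Q = 361.5.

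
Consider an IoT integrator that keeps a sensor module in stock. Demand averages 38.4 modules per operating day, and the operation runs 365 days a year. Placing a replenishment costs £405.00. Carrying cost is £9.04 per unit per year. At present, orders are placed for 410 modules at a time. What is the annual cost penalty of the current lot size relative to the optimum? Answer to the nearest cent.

Extra cost ≈ £5,567.59 per year

Annual demand D = 38.4 × 365 = 14,016.
EOQ = √(2DS/H) = √(2 × 14,016 × 405 / 9.04) ≈ 1120.65.
Cost at Q* = (D/Q*)S + (Q*/2)H = √(2DSH) ≈ £10,130.68.
Cost at Q = 410: (14,016/410)×405 + (410/2)×9.04 = £13,845.07 + £1,853.20 = £15,698.27.
Excess = £15,698.27 − £10,130.68 = £5,567.59.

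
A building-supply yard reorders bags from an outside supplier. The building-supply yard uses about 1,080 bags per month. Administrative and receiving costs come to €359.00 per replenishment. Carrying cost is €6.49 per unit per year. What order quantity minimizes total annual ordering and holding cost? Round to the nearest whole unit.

Annual demand D = 1,080 × 12 = 12,960.
EOQ = √(2DS / H) = √(2 × 12,960 × 359 / 6.49).
= √(9,305,280 / 6.49) = √1,433,787.3652 ≈ 1197.409.

Q* ≈ 1,197 bags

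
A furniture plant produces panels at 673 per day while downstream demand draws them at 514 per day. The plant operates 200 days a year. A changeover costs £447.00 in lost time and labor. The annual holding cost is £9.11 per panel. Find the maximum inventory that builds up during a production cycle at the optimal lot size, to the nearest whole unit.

Annual demand D = 514 × 200 = 102,800.
Production build-up factor (1 − d/p) = 1 − 514/673 = 0.2363.
Q* = √(2DS / (H(1 − d/p))) = √(2 × 102,800 × 447 / (9.11 × 0.2363)).
= √(91,903,200 / 2.1523) ≈ 6534.541.
Maximum inventory = Q*(1 − d/p) = 6534.541 × 0.2363 ≈ 1543.822.

I_max ≈ 1,544 panels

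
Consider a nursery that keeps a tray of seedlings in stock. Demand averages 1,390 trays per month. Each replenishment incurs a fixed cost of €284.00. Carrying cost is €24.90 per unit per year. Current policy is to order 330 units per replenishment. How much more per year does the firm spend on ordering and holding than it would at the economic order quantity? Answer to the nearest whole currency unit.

Extra cost ≈ €3,104 per year

Annual demand D = 1,390 × 12 = 16,680.
EOQ = √(2DS/H) = √(2 × 16,680 × 284 / 24.9) ≈ 616.84.
Cost at Q* = (D/Q*)S + (Q*/2)H = √(2DSH) ≈ €15,359.32.
Cost at Q = 330: (16,680/330)×284 + (330/2)×24.9 = €14,354.91 + €4,108.50 = €18,463.41.
Excess = €18,463.41 − €15,359.32 = €3,104.09.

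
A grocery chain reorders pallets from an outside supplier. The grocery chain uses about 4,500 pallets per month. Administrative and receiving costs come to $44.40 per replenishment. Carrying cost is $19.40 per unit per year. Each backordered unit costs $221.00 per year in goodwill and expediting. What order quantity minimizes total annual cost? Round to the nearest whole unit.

Q* ≈ 519 pallets

Annual demand D = 4,500 × 12 = 54,000.
With planned backorders, Q* = √(2DS/H) · √((H+B)/B).
√(2DS/H) = √(2 × 54,000 × 44.4 / 19.4) = 497.167.
√((H+B)/B) = √((19.4+221)/221) = 1.0430.
Q* ≈ 518.530.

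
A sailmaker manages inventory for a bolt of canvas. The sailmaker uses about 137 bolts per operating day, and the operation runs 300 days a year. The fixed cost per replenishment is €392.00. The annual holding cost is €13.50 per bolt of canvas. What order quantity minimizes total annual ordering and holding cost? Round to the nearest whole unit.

Q* ≈ 1,545 bolts

Annual demand D = 137 × 300 = 41,100.
EOQ = √(2DS / H) = √(2 × 41,100 × 392 / 13.5).
= √(32,222,400 / 13.5) = √2,386,844.4444 ≈ 1544.942.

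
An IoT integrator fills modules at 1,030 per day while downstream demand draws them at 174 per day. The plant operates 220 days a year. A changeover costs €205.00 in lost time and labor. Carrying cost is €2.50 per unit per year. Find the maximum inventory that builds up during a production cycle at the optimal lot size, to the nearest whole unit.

I_max ≈ 2,284 modules

Annual demand D = 174 × 220 = 38,280.
Production build-up factor (1 − d/p) = 1 − 174/1,030 = 0.8311.
Q* = √(2DS / (H(1 − d/p))) = √(2 × 38,280 × 205 / (2.5 × 0.8311)).
= √(15,694,800 / 2.0777) ≈ 2748.461.
Maximum inventory = Q*(1 − d/p) = 2748.461 × 0.8311 ≈ 2284.158.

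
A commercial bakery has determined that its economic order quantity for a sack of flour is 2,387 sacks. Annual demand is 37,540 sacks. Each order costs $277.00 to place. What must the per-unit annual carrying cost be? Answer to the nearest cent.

H ≈ $3.65

Squaring Q* = √(2DS/H) gives Q*² = 2DS/H.
From Q* = √(2DS/H): H = 2DS / Q*² = 2 × 37,540 × 277 / 2,387² = 3.6501.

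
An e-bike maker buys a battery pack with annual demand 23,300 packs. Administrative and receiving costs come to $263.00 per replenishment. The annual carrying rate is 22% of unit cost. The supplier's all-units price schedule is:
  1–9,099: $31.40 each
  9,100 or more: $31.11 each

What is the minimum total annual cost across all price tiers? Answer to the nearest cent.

TC* ≈ $740,821.25

Holding cost per unit per year at price C is H = 0.22·C.
For each price level, check whether its EOQ is feasible; otherwise the best quantity at that price is the breakpoint.
EOQ at $31.40 = 1332.0 (feasible in tier 1): TC = 23,300×$31.40 + (23,300/1332.0)×263 + (1332.0/2)×0.22×$31.40 = $740,821.25.
EOQ at $31.11 = 1338.2 < 9100, so use break Q=9100: TC = 23,300×$31.11 + (23,300/9100.0)×263 + (9100.0/2)×0.22×$31.11 = $756,677.51.
Lowest total cost among the candidates is at Q = 1332.0.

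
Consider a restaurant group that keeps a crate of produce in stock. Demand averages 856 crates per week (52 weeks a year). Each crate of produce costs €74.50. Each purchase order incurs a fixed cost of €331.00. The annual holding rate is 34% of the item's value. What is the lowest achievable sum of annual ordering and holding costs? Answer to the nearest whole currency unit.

TC* ≈ €27,320

Annual demand D = 856 × 52 = 44,512.
Holding cost H = 0.34 × €74.50 = €25.3300 per unit per year.
EOQ = √(2DS/H) = √(2 × 44,512 × 331 / 25.33) ≈ 1078.57.
At the optimum the two cost components are equal, so total cost = 2·(Q*/2)H = Q*·H.
Minimum total = √(2DSH) = √(2 × 44,512 × 331 × 25.33) ≈ 27320.280.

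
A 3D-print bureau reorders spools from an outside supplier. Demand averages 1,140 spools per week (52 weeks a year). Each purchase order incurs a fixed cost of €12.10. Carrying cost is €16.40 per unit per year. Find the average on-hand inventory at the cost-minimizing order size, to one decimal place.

Average inventory ≈ 147.9 spools

Annual demand D = 1,140 × 52 = 59,280.
Q* = √(2DS/H) = √(2 × 59,280 × 12.1 / 16.4) ≈ 295.76.
Average inventory = Q*/2 ≈ 295.76 / 2 = 147.880.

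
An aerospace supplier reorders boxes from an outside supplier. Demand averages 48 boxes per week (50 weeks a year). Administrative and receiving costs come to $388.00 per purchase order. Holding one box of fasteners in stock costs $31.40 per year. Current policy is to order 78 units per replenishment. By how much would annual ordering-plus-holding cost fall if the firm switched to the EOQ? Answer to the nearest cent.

Annual demand D = 48 × 50 = 2,400.
EOQ = √(2DS/H) = √(2 × 2,400 × 388 / 31.4) ≈ 243.54.
Cost at Q* = (D/Q*)S + (Q*/2)H = √(2DSH) ≈ $7,647.18.
Cost at Q = 78: (2,400/78)×388 + (78/2)×31.4 = $11,938.46 + $1,224.60 = $13,163.06.
Excess = $13,163.06 − $7,647.18 = $5,515.88.

Extra cost ≈ $5,515.88 per year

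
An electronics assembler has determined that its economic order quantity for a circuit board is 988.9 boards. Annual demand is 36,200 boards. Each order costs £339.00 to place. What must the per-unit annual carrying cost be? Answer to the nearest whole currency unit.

Invert the EOQ relation Q*² = 2DS/H.
From Q* = √(2DS/H): H = 2DS / Q*² = 2 × 36,200 × 339 / 988.9² = 25.0977.

H ≈ £25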